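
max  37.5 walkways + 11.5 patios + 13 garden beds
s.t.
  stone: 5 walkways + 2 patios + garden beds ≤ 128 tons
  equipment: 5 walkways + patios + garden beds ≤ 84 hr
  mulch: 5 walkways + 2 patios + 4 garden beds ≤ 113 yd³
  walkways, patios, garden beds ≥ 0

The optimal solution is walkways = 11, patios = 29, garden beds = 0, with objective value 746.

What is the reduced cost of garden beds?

Binding: equipment and mulch. Non-binding: stone (15 unused).
Slack constraints have shadow price 0 (complementary slackness).
Dual feasibility on the basic columns requires 5·y_equipment + 5·y_mulch = 37.5, 1·y_equipment + 2·y_mulch = 11.5.
Solving: y_equipment = 3.5, y_mulch = 4.
Reduced cost of garden beds: c₃ − yᵀa₃ = 13 − (3.5·1 + 4·4) = 13 − 19.5 = -6.5.

-6.5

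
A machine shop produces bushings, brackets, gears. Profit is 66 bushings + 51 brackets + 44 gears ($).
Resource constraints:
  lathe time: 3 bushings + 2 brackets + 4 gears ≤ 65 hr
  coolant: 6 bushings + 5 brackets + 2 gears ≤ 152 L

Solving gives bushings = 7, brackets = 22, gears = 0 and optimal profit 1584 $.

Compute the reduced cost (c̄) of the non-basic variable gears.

-2

At the optimum: lathe time uses 65 of 65 (binding); coolant uses 152 of 152 (binding).
Dual feasibility on the basic columns requires 3·y_lathe time + 6·y_coolant = 66, 2·y_lathe time + 5·y_coolant = 51.
This yields shadow prices y_lathe time = 8, y_coolant = 7.
Reduced cost of gears: c₃ − yᵀa₃ = 44 − (8·4 + 7·2) = 44 − 46 = -2.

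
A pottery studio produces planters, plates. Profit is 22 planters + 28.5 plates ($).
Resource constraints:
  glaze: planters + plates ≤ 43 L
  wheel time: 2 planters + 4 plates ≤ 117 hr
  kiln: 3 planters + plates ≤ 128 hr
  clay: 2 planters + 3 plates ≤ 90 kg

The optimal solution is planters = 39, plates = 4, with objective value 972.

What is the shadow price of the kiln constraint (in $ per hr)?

At the optimum: glaze uses 43 of 43 (binding); wheel time uses 94 of 117 (slack = 23); kiln uses 121 of 128 (slack = 7); clay uses 90 of 90 (binding).
By complementary slackness, y = 0 for the non-binding constraints.
The binding rows give the dual system: 1·y_glaze + 2·y_clay = 22 and 1·y_glaze + 3·y_clay = 28.5.
This yields shadow prices y_glaze = 9, y_clay = 6.5.
Shadow price of kiln = 0.

0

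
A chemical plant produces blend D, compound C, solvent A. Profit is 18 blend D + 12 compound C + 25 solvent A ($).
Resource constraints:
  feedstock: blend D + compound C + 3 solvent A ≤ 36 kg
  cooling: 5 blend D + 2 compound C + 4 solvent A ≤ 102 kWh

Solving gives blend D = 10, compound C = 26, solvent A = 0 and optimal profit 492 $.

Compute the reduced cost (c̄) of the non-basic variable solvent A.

At the optimum: feedstock uses 36 of 36 (binding); cooling uses 102 of 102 (binding).
Dual feasibility on the basic columns requires 1·y_feedstock + 5·y_cooling = 18, 1·y_feedstock + 2·y_cooling = 12.
→ y_feedstock = 8 and y_cooling = 2.
Reduced cost of solvent A: c₃ − yᵀa₃ = 25 − (8·3 + 2·4) = 25 − 32 = -7.

-7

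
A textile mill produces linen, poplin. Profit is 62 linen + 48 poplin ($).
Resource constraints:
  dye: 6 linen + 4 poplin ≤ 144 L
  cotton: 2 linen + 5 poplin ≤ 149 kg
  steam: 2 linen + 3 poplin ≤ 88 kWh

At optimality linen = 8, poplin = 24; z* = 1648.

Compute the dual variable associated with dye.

9

Binding: dye and steam. Non-binding: cotton (13 unused).
Slack constraints have shadow price 0 (complementary slackness).
From A_Bᵀ y = c: 6·y_dye + 2·y_steam = 62; 4·y_dye + 3·y_steam = 48.
This yields shadow prices y_dye = 9, y_steam = 4.
Shadow price of dye = 9.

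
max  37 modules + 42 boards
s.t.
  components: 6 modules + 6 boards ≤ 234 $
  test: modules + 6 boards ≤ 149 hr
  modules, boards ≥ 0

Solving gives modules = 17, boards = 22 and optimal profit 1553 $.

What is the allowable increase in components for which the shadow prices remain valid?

Binding constraints: components, test. The basis is B = [[6,6],[1,6]] with det 30.
Per unit increase in components, x* moves by d = (0.2, -0.0333).
The basis stays optimal until boards reaches 0; allowable increase = 660 $.

660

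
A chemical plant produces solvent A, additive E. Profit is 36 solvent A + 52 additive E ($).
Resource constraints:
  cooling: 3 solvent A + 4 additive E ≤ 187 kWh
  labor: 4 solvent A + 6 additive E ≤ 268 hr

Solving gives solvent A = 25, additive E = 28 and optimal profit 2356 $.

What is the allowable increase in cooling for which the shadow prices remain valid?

Binding constraints: cooling, labor. The basis is B = [[3,4],[4,6]] with det 2.
Per unit increase in cooling, x* moves by d = (3, -2).
The basis stays optimal until additive E reaches 0; allowable increase = 14 kWh.

14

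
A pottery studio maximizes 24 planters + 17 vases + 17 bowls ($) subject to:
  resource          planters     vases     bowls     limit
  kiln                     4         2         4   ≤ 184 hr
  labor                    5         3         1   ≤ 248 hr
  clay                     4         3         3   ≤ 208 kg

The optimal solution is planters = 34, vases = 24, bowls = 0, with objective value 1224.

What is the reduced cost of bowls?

Check each constraint at x*: kiln 184/184 (tight); labor 242/248 (slack 6); clay 208/208 (tight).
Since labor is not tight, its dual is 0.
From A_Bᵀ y = c: 4·y_kiln + 4·y_clay = 24; 2·y_kiln + 3·y_clay = 17.
This yields shadow prices y_kiln = 1, y_clay = 5.
Reduced cost of bowls: c₃ − yᵀa₃ = 17 − (1·4 + 5·3) = 17 − 19 = -2.

-2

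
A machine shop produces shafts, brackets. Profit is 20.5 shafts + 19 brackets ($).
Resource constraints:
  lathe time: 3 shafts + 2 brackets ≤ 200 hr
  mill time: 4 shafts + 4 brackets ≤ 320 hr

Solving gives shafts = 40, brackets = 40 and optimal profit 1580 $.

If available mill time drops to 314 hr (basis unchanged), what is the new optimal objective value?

1556

Both lathe time and mill time are binding at x*.
Dual feasibility on the basic columns requires 3·y_lathe time + 4·y_mill time = 20.5, 2·y_lathe time + 4·y_mill time = 19.
Solving: y_lathe time = 1.5, y_mill time = 4.
Δz = y_mill time·Δb = 4 × (-6) = -24, so new z* = 1580 − 24 = 1556.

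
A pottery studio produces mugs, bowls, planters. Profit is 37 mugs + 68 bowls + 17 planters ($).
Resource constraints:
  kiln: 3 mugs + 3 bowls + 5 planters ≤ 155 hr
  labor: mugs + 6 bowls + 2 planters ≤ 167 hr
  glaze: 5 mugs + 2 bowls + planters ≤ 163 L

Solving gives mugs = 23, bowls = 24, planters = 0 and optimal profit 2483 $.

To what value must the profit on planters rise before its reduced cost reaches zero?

24.5

Binding: labor and glaze. Non-binding: kiln (14 unused).
Since kiln is not tight, its dual is 0.
The binding rows give the dual system: 1·y_labor + 5·y_glaze = 37 and 6·y_labor + 2·y_glaze = 68.
→ y_labor = 9.5 and y_glaze = 5.5.
planters enters the basis when its profit ≥ yᵀa₃ = 9.5·2 + 5.5·1 = 24.5.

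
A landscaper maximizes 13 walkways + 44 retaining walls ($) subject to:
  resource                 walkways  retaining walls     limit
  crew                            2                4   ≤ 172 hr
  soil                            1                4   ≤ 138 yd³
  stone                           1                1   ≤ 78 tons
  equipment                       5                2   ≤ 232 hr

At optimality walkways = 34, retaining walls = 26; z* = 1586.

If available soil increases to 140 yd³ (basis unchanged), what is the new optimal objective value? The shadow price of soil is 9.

Δb = 2, so new z* = 1586 + (9)·(2) = 1586 + 18 = 1604.

1604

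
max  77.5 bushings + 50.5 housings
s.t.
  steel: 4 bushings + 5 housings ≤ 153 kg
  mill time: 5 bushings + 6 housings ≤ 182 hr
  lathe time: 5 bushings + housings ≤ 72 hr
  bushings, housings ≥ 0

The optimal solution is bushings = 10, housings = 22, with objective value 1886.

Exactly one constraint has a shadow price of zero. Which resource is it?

steel: 150/153 (slack 3)
mill time: 182/182 (binding)
lathe time: 72/72 (binding)
By complementary slackness, a constraint with positive slack has shadow price 0 → steel.

steel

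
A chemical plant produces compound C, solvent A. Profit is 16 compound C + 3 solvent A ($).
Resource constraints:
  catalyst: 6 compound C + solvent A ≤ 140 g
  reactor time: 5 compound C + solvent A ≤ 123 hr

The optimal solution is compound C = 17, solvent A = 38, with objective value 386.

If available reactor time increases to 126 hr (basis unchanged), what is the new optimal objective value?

392

At the optimum: catalyst uses 140 of 140 (binding); reactor time uses 123 of 123 (binding).
The binding rows give the dual system: 6·y_catalyst + 5·y_reactor time = 16 and 1·y_catalyst + 1·y_reactor time = 3.
Solving: y_catalyst = 1, y_reactor time = 2.
Δz = y_reactor time·Δb = 2 × (3) = 6, so new z* = 386 + 6 = 392.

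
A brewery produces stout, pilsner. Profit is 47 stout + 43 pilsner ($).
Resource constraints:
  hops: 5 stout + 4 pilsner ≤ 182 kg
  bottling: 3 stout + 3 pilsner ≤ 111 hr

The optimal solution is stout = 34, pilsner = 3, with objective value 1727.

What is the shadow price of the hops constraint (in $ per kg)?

Check each constraint at x*: hops 182/182 (tight); bottling 111/111 (tight).
From A_Bᵀ y = c: 5·y_hops + 3·y_bottling = 47; 4·y_hops + 3·y_bottling = 43.
This yields shadow prices y_hops = 4, y_bottling = 9.
Shadow price of hops = 4.

4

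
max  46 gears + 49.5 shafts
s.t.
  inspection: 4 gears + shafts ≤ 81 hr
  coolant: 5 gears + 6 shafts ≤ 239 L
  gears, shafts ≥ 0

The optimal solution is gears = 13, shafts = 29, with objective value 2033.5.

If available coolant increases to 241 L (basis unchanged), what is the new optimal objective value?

2049.5

Both inspection and coolant are binding at x*.
The binding rows give the dual system: 4·y_inspection + 5·y_coolant = 46 and 1·y_inspection + 6·y_coolant = 49.5.
Solving: y_inspection = 1.5, y_coolant = 8.
Δz = y_coolant·Δb = 8 × (2) = 16, so new z* = 2033.5 + 16 = 2049.5.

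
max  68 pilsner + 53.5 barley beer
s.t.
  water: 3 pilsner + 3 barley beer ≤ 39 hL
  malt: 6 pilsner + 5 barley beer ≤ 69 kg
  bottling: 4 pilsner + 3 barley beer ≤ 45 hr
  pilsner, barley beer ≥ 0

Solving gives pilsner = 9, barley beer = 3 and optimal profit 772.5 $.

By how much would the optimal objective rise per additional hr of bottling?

9.5

Binding: malt and bottling. Non-binding: water (3 unused).
Since water is not tight, its dual is 0.
Dual feasibility on the basic columns requires 6·y_malt + 4·y_bottling = 68, 5·y_malt + 3·y_bottling = 53.5.
This yields shadow prices y_malt = 5, y_bottling = 9.5.
Shadow price of bottling = 9.5.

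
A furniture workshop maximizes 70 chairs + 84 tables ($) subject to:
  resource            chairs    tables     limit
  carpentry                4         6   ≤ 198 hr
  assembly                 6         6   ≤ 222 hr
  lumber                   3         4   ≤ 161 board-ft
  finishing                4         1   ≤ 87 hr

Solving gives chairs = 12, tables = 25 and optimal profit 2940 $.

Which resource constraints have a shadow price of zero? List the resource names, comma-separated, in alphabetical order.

finishing, lumber

carpentry: 198/198 (binding)
assembly: 222/222 (binding)
lumber: 136/161 (slack 25)
finishing: 73/87 (slack 14)
By complementary slackness, a constraint with positive slack has shadow price 0 → finishing, lumber.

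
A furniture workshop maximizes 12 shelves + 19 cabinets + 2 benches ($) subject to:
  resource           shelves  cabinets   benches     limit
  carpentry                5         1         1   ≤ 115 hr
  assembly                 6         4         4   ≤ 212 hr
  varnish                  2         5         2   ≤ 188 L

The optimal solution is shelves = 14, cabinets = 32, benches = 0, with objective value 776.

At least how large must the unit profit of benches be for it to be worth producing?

Binding: assembly and varnish. Non-binding: carpentry (13 unused).
Slack constraints have shadow price 0 (complementary slackness).
From A_Bᵀ y = c: 6·y_assembly + 2·y_varnish = 12; 4·y_assembly + 5·y_varnish = 19.
Solving: y_assembly = 1, y_varnish = 3.
benches enters the basis when its profit ≥ yᵀa₃ = 1·4 + 3·2 = 10.

10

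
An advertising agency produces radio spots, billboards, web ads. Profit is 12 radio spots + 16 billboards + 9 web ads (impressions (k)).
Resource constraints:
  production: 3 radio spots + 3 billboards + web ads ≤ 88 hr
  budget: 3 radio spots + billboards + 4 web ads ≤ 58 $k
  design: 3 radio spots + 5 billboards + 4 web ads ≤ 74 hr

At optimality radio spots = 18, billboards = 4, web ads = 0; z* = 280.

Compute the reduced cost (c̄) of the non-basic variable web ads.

-7

At the optimum: production uses 66 of 88 (slack = 22); budget uses 58 of 58 (binding); design uses 74 of 74 (binding).
Since production is not tight, its dual is 0.
From A_Bᵀ y = c: 3·y_budget + 3·y_design = 12; 1·y_budget + 5·y_design = 16.
→ y_budget = 1 and y_design = 3.
Reduced cost of web ads: c₃ − yᵀa₃ = 9 − (1·4 + 3·4) = 9 − 16 = -7.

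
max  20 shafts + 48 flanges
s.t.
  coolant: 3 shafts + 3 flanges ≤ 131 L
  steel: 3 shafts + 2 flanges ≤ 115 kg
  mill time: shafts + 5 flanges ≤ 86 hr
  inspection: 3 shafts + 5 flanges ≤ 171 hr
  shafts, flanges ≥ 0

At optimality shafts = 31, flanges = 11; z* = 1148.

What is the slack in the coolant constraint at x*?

coolant used = 3·31 + 3·11 = 126; slack = 131 − 126 = 5.

5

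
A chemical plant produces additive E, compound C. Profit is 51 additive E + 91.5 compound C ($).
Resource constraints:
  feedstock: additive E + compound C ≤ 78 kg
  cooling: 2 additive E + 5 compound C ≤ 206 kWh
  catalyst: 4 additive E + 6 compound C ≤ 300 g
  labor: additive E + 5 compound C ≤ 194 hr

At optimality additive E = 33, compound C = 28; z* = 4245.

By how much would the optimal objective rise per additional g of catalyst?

9

Binding: cooling and catalyst. Non-binding: feedstock (17 unused), labor (21 unused).
Slack constraints have shadow price 0 (complementary slackness).
The binding rows give the dual system: 2·y_cooling + 4·y_catalyst = 51 and 5·y_cooling + 6·y_catalyst = 91.5.
→ y_cooling = 7.5 and y_catalyst = 9.
Shadow price of catalyst = 9.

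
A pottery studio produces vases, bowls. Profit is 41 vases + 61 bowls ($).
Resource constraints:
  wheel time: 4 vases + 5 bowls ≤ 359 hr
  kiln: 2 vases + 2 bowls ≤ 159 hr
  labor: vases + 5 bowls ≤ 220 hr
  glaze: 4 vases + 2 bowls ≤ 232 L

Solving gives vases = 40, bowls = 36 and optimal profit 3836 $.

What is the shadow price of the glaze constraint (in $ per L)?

Binding: labor and glaze. Non-binding: wheel time (19 unused), kiln (7 unused).
By complementary slackness, y = 0 for the non-binding constraints.
From A_Bᵀ y = c: 1·y_labor + 4·y_glaze = 41; 5·y_labor + 2·y_glaze = 61.
Solving: y_labor = 9, y_glaze = 8.
Shadow price of glaze = 8.

8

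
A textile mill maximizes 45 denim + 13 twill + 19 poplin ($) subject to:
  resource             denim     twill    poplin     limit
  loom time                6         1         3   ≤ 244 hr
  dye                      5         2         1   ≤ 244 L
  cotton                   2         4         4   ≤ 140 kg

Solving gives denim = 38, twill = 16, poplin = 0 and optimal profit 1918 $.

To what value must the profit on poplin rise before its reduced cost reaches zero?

Check each constraint at x*: loom time 244/244 (tight); dye 222/244 (slack 22); cotton 140/140 (tight).
Slack constraints have shadow price 0 (complementary slackness).
From A_Bᵀ y = c: 6·y_loom time + 2·y_cotton = 45; 1·y_loom time + 4·y_cotton = 13.
→ y_loom time = 7 and y_cotton = 1.5.
poplin enters the basis when its profit ≥ yᵀa₃ = 7·3 + 1.5·4 = 27.

27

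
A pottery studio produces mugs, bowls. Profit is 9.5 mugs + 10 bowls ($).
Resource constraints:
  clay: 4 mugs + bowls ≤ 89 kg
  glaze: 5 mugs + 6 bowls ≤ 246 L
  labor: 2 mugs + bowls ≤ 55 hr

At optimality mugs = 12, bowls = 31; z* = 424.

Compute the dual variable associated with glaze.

1.5

At the optimum: clay uses 79 of 89 (slack = 10); glaze uses 246 of 246 (binding); labor uses 55 of 55 (binding).
By complementary slackness, y = 0 for the non-binding constraint.
From A_Bᵀ y = c: 5·y_glaze + 2·y_labor = 9.5; 6·y_glaze + 1·y_labor = 10.
Solving: y_glaze = 1.5, y_labor = 1.
Shadow price of glaze = 1.5.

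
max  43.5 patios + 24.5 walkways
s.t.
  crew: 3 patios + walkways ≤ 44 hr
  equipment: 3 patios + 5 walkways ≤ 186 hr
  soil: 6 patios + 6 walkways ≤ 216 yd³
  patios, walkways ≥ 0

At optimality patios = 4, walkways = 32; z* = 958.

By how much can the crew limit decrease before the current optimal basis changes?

Binding constraints: crew, soil. The basis is B = [[3,1],[6,6]] with det 12.
Per unit decrease in crew, x* moves by d = (-0.5, 0.5).
The basis stays optimal until patios reaches 0; allowable decrease = 8 hr.

8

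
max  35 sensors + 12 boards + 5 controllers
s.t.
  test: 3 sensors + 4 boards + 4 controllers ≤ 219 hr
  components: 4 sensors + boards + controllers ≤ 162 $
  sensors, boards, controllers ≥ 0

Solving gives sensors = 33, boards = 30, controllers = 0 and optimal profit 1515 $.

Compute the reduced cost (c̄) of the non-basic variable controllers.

Check each constraint at x*: test 219/219 (tight); components 162/162 (tight).
Dual feasibility on the basic columns requires 3·y_test + 4·y_components = 35, 4·y_test + 1·y_components = 12.
→ y_test = 1 and y_components = 8.
Reduced cost of controllers: c₃ − yᵀa₃ = 5 − (1·4 + 8·1) = 5 − 12 = -7.

-7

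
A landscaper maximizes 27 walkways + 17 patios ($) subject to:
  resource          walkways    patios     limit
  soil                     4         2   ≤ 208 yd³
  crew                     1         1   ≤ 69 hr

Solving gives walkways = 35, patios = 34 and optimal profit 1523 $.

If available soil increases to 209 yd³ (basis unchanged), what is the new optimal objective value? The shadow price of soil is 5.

Δb = 1, so new z* = 1523 + (5)·(1) = 1523 + 5 = 1528.

1528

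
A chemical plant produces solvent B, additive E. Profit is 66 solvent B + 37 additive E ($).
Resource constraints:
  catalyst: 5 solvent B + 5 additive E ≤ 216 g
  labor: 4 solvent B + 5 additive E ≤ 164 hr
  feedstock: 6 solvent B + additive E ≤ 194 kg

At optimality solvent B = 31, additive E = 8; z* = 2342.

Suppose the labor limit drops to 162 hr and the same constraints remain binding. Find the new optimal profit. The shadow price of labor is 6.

Δb = -2, so new z* = 2342 + (6)·(-2) = 2342 − 12 = 2330.

2330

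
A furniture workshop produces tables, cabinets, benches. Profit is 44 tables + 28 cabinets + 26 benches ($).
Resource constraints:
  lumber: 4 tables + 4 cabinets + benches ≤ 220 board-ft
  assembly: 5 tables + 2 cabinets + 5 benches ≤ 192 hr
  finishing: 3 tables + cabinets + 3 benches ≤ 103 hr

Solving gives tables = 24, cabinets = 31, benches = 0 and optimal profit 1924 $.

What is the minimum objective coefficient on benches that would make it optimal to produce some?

29

Check each constraint at x*: lumber 220/220 (tight); assembly 182/192 (slack 10); finishing 103/103 (tight).
Since assembly is not tight, its dual is 0.
Dual feasibility on the basic columns requires 4·y_lumber + 3·y_finishing = 44, 4·y_lumber + 1·y_finishing = 28.
This yields shadow prices y_lumber = 5, y_finishing = 8.
benches enters the basis when its profit ≥ yᵀa₃ = 5·1 + 8·3 = 29.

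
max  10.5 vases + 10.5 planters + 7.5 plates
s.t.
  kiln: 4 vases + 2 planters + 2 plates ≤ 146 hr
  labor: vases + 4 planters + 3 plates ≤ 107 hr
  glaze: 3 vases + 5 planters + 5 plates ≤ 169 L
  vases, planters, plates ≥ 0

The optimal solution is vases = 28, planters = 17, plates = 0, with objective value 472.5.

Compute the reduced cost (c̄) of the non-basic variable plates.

Check each constraint at x*: kiln 146/146 (tight); labor 96/107 (slack 11); glaze 169/169 (tight).
Slack constraints have shadow price 0 (complementary slackness).
The binding rows give the dual system: 4·y_kiln + 3·y_glaze = 10.5 and 2·y_kiln + 5·y_glaze = 10.5.
This yields shadow prices y_kiln = 1.5, y_glaze = 1.5.
Reduced cost of plates: c₃ − yᵀa₃ = 7.5 − (1.5·2 + 1.5·5) = 7.5 − 10.5 = -3.

-3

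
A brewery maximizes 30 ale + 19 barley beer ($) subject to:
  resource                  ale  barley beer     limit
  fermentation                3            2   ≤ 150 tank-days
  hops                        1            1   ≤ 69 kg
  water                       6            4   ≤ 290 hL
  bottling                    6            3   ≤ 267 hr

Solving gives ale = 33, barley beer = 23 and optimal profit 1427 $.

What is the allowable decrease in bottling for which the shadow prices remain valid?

Binding constraints: water, bottling. The basis is B = [[6,4],[6,3]] with det -6.
Per unit decrease in bottling, x* moves by d = (-0.6667, 1).
The basis stays optimal until hops becomes binding; allowable decrease = 39 hr.

39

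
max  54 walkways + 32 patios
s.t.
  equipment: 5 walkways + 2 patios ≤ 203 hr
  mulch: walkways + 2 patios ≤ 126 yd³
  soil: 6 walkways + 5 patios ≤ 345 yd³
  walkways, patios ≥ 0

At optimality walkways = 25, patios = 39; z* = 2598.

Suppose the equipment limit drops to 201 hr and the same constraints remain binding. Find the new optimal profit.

Check each constraint at x*: equipment 203/203 (tight); mulch 103/126 (slack 23); soil 345/345 (tight).
By complementary slackness, y = 0 for the non-binding constraint.
From A_Bᵀ y = c: 5·y_equipment + 6·y_soil = 54; 2·y_equipment + 5·y_soil = 32.
This yields shadow prices y_equipment = 6, y_soil = 4.
Δz = y_equipment·Δb = 6 × (-2) = -12, so new z* = 2598 − 12 = 2586.

2586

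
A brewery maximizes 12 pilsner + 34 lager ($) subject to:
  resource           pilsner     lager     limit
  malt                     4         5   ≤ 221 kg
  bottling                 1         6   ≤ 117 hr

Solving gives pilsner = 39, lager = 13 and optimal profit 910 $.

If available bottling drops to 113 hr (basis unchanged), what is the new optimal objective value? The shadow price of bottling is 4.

Δb = -4, so new z* = 910 + (4)·(-4) = 910 − 16 = 894.

894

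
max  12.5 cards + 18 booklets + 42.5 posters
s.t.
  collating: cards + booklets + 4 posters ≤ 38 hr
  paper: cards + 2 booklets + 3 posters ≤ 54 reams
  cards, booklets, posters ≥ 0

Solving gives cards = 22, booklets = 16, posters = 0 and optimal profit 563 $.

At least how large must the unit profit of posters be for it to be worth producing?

44.5

Check each constraint at x*: collating 38/38 (tight); paper 54/54 (tight).
Dual feasibility on the basic columns requires 1·y_collating + 1·y_paper = 12.5, 1·y_collating + 2·y_paper = 18.
→ y_collating = 7 and y_paper = 5.5.
posters enters the basis when its profit ≥ yᵀa₃ = 7·4 + 5.5·3 = 44.5.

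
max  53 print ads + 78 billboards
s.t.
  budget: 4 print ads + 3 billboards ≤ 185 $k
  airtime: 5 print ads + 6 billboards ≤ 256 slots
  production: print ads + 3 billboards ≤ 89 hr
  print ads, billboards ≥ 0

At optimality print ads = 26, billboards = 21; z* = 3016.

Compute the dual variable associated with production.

At the optimum: budget uses 167 of 185 (slack = 18); airtime uses 256 of 256 (binding); production uses 89 of 89 (binding).
Since budget is not tight, its dual is 0.
From A_Bᵀ y = c: 5·y_airtime + 1·y_production = 53; 6·y_airtime + 3·y_production = 78.
Solving: y_airtime = 9, y_production = 8.
Shadow price of production = 8.

8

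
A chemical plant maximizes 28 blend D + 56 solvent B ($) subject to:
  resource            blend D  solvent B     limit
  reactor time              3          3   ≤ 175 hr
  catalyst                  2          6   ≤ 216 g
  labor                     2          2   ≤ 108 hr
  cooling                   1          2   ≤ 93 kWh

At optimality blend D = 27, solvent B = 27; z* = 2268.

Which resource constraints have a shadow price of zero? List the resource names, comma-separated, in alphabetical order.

cooling, reactor time

reactor time: 162/175 (slack 13)
catalyst: 216/216 (binding)
labor: 108/108 (binding)
cooling: 81/93 (slack 12)
By complementary slackness, a constraint with positive slack has shadow price 0 → cooling, reactor time.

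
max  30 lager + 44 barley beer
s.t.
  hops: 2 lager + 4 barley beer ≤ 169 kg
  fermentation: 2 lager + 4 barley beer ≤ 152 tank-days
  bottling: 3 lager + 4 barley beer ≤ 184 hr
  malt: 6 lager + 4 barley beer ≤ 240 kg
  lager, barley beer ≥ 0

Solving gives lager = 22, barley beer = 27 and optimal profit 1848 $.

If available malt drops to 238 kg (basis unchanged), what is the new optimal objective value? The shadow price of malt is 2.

Δb = -2, so new z* = 1848 + (2)·(-2) = 1848 − 4 = 1844.

1844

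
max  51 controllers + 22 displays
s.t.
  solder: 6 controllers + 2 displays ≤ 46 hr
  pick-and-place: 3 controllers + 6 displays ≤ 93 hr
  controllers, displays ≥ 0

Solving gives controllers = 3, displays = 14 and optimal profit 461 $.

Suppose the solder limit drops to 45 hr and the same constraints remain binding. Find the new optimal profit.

453

At the optimum: solder uses 46 of 46 (binding); pick-and-place uses 93 of 93 (binding).
From A_Bᵀ y = c: 6·y_solder + 3·y_pick-and-place = 51; 2·y_solder + 6·y_pick-and-place = 22.
→ y_solder = 8 and y_pick-and-place = 1.
Δz = y_solder·Δb = 8 × (-1) = -8, so new z* = 461 − 8 = 453.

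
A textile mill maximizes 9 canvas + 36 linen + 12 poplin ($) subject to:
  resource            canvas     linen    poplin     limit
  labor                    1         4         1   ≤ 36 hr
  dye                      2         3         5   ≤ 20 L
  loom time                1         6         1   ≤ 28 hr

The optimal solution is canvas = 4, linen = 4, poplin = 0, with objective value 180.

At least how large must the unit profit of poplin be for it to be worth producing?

15

At the optimum: labor uses 20 of 36 (slack = 16); dye uses 20 of 20 (binding); loom time uses 28 of 28 (binding).
By complementary slackness, y = 0 for the non-binding constraint.
From A_Bᵀ y = c: 2·y_dye + 1·y_loom time = 9; 3·y_dye + 6·y_loom time = 36.
This yields shadow prices y_dye = 2, y_loom time = 5.
poplin enters the basis when its profit ≥ yᵀa₃ = 2·5 + 5·1 = 15.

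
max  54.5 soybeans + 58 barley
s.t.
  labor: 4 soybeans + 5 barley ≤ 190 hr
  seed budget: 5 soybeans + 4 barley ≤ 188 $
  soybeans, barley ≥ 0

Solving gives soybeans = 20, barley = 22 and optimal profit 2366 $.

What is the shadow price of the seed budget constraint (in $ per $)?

Both labor and seed budget are binding at x*.
From A_Bᵀ y = c: 4·y_labor + 5·y_seed budget = 54.5; 5·y_labor + 4·y_seed budget = 58.
Solving: y_labor = 8, y_seed budget = 4.5.
Shadow price of seed budget = 4.5.

4.5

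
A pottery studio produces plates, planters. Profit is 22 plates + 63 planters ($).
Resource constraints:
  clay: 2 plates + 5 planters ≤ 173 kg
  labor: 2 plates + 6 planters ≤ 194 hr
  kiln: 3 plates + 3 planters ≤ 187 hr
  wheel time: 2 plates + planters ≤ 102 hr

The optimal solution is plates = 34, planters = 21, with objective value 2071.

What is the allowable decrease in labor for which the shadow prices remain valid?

Binding constraints: clay, labor. The basis is B = [[2,5],[2,6]] with det 2.
Per unit decrease in labor, x* moves by d = (2.5, -1).
The basis stays optimal until wheel time becomes binding; allowable decrease = 3.25 hr.

3.25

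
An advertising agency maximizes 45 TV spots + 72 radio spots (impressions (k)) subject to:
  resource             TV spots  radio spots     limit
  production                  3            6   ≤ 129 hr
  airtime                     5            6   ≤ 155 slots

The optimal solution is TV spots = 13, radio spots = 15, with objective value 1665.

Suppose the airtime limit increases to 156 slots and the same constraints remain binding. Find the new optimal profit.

At the optimum: production uses 129 of 129 (binding); airtime uses 155 of 155 (binding).
Dual feasibility on the basic columns requires 3·y_production + 5·y_airtime = 45, 6·y_production + 6·y_airtime = 72.
Solving: y_production = 7.5, y_airtime = 4.5.
Δz = y_airtime·Δb = 4.5 × (1) = 4.5, so new z* = 1665 + 4.5 = 1669.5.

1669.5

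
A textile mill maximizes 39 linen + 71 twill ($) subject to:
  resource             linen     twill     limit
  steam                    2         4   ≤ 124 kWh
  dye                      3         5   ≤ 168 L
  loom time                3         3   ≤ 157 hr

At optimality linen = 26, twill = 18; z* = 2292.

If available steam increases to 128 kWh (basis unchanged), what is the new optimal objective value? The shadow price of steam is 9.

2328

Δb = 4, so new z* = 2292 + (9)·(4) = 2292 + 36 = 2328.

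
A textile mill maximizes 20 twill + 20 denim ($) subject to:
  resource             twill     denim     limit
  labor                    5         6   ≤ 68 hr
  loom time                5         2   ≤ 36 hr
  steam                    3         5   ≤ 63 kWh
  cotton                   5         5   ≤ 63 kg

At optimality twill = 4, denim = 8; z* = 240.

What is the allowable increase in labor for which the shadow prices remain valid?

Binding constraints: labor, loom time. The basis is B = [[5,6],[5,2]] with det -20.
Per unit increase in labor, x* moves by d = (-0.1, 0.25).
The basis stays optimal until cotton becomes binding; allowable increase = 4 hr.

4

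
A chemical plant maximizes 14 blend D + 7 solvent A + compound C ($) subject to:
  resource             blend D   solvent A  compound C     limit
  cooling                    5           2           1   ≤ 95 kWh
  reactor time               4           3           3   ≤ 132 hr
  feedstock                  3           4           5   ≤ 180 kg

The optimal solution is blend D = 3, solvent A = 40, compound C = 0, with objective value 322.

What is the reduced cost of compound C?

At the optimum: cooling uses 95 of 95 (binding); reactor time uses 132 of 132 (binding); feedstock uses 169 of 180 (slack = 11).
By complementary slackness, y = 0 for the non-binding constraint.
Dual feasibility on the basic columns requires 5·y_cooling + 4·y_reactor time = 14, 2·y_cooling + 3·y_reactor time = 7.
→ y_cooling = 2 and y_reactor time = 1.
Reduced cost of compound C: c₃ − yᵀa₃ = 1 − (2·1 + 1·3) = 1 − 5 = -4.

-4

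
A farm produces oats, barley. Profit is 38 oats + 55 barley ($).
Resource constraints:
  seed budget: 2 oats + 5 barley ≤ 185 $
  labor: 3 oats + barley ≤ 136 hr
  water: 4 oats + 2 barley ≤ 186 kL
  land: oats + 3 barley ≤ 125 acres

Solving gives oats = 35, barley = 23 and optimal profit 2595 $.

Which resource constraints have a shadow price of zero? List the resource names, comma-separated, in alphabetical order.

seed budget: 185/185 (binding)
labor: 128/136 (slack 8)
water: 186/186 (binding)
land: 104/125 (slack 21)
By complementary slackness, a constraint with positive slack has shadow price 0 → labor, land.

labor, land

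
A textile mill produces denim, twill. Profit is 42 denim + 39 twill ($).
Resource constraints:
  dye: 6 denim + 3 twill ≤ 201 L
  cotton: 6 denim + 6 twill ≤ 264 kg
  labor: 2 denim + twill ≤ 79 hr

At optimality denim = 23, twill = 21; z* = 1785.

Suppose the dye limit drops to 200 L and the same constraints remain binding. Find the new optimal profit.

1784

At the optimum: dye uses 201 of 201 (binding); cotton uses 264 of 264 (binding); labor uses 67 of 79 (slack = 12).
Since labor is not tight, its dual is 0.
The binding rows give the dual system: 6·y_dye + 6·y_cotton = 42 and 3·y_dye + 6·y_cotton = 39.
This yields shadow prices y_dye = 1, y_cotton = 6.
Δz = y_dye·Δb = 1 × (-1) = -1, so new z* = 1785 − 1 = 1784.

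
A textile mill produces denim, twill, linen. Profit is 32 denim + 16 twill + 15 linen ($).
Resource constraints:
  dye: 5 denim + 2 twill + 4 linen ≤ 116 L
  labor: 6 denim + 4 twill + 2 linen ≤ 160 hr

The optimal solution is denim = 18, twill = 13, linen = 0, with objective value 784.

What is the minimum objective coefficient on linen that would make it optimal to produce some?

At the optimum: dye uses 116 of 116 (binding); labor uses 160 of 160 (binding).
From A_Bᵀ y = c: 5·y_dye + 6·y_labor = 32; 2·y_dye + 4·y_labor = 16.
This yields shadow prices y_dye = 4, y_labor = 2.
linen enters the basis when its profit ≥ yᵀa₃ = 4·4 + 2·2 = 20.

20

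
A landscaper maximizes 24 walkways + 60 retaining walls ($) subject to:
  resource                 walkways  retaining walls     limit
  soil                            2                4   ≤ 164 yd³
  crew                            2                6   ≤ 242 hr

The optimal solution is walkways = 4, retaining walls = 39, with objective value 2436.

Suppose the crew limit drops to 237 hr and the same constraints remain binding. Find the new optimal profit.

At the optimum: soil uses 164 of 164 (binding); crew uses 242 of 242 (binding).
From A_Bᵀ y = c: 2·y_soil + 2·y_crew = 24; 4·y_soil + 6·y_crew = 60.
→ y_soil = 6 and y_crew = 6.
Δz = y_crew·Δb = 6 × (-5) = -30, so new z* = 2436 − 30 = 2406.

2406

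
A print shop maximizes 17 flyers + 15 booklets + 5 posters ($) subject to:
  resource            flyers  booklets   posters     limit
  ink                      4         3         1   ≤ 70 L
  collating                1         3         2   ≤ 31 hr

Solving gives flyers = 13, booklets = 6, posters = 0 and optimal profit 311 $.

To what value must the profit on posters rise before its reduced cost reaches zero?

Both ink and collating are binding at x*.
The binding rows give the dual system: 4·y_ink + 1·y_collating = 17 and 3·y_ink + 3·y_collating = 15.
This yields shadow prices y_ink = 4, y_collating = 1.
posters enters the basis when its profit ≥ yᵀa₃ = 4·1 + 1·2 = 6.

6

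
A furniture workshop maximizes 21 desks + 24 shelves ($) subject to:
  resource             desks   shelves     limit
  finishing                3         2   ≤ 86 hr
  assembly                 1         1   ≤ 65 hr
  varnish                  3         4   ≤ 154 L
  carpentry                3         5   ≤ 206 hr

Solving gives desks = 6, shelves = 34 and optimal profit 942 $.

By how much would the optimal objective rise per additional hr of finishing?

2

At the optimum: finishing uses 86 of 86 (binding); assembly uses 40 of 65 (slack = 25); varnish uses 154 of 154 (binding); carpentry uses 188 of 206 (slack = 18).
Slack constraints have shadow price 0 (complementary slackness).
Dual feasibility on the basic columns requires 3·y_finishing + 3·y_varnish = 21, 2·y_finishing + 4·y_varnish = 24.
This yields shadow prices y_finishing = 2, y_varnish = 5.
Shadow price of finishing = 2.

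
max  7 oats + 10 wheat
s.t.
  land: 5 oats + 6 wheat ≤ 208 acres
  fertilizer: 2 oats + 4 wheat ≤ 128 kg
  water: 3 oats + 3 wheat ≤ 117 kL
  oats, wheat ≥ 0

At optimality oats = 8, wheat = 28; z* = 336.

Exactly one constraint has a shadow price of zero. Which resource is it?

land: 208/208 (binding)
fertilizer: 128/128 (binding)
water: 108/117 (slack 9)
By complementary slackness, a constraint with positive slack has shadow price 0 → water.

water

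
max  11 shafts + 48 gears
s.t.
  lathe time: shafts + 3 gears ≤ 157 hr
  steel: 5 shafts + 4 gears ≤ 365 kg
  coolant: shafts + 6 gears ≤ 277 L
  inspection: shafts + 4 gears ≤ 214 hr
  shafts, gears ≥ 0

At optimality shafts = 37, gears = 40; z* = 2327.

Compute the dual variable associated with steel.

At the optimum: lathe time uses 157 of 157 (binding); steel uses 345 of 365 (slack = 20); coolant uses 277 of 277 (binding); inspection uses 197 of 214 (slack = 17).
By complementary slackness, y = 0 for the non-binding constraints.
From A_Bᵀ y = c: 1·y_lathe time + 1·y_coolant = 11; 3·y_lathe time + 6·y_coolant = 48.
→ y_lathe time = 6 and y_coolant = 5.
Shadow price of steel = 0.

0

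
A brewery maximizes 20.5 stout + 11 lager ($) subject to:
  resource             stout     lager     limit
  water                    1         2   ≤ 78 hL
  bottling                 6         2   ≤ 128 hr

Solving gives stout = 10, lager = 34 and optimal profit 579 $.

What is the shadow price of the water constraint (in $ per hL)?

At the optimum: water uses 78 of 78 (binding); bottling uses 128 of 128 (binding).
From A_Bᵀ y = c: 1·y_water + 6·y_bottling = 20.5; 2·y_water + 2·y_bottling = 11.
Solving: y_water = 2.5, y_bottling = 3.
Shadow price of water = 2.5.

2.5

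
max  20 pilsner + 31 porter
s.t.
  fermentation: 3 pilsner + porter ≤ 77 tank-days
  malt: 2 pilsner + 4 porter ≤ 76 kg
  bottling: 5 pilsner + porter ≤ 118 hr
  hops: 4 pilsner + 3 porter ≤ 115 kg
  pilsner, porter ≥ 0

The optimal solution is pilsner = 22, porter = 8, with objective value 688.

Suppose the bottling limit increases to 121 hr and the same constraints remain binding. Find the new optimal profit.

Binding: malt and bottling. Non-binding: fermentation (3 unused), hops (3 unused).
By complementary slackness, y = 0 for the non-binding constraints.
Dual feasibility on the basic columns requires 2·y_malt + 5·y_bottling = 20, 4·y_malt + 1·y_bottling = 31.
Solving: y_malt = 7.5, y_bottling = 1.
Δz = y_bottling·Δb = 1 × (3) = 3, so new z* = 688 + 3 = 691.

691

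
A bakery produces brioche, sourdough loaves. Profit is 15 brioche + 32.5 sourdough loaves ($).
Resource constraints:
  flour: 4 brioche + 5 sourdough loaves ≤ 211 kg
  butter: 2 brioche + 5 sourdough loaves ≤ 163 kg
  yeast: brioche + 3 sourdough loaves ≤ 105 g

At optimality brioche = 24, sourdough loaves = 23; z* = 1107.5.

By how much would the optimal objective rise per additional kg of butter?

5.5

Binding: flour and butter. Non-binding: yeast (12 unused).
By complementary slackness, y = 0 for the non-binding constraint.
The binding rows give the dual system: 4·y_flour + 2·y_butter = 15 and 5·y_flour + 5·y_butter = 32.5.
This yields shadow prices y_flour = 1, y_butter = 5.5.
Shadow price of butter = 5.5.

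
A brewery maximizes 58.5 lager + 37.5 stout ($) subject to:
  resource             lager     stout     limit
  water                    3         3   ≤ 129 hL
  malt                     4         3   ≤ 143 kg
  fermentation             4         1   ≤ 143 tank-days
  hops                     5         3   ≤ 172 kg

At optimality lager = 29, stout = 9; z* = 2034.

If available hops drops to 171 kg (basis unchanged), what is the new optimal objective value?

At the optimum: water uses 114 of 129 (slack = 15); malt uses 143 of 143 (binding); fermentation uses 125 of 143 (slack = 18); hops uses 172 of 172 (binding).
By complementary slackness, y = 0 for the non-binding constraints.
Dual feasibility on the basic columns requires 4·y_malt + 5·y_hops = 58.5, 3·y_malt + 3·y_hops = 37.5.
Solving: y_malt = 4, y_hops = 8.5.
Δz = y_hops·Δb = 8.5 × (-1) = -8.5, so new z* = 2034 − 8.5 = 2025.5.

2025.5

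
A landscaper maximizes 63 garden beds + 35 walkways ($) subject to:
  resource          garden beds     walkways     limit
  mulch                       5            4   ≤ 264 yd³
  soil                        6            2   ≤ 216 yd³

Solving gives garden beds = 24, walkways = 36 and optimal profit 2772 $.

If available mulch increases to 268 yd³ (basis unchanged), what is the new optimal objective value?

2796

Both mulch and soil are binding at x*.
The binding rows give the dual system: 5·y_mulch + 6·y_soil = 63 and 4·y_mulch + 2·y_soil = 35.
→ y_mulch = 6 and y_soil = 5.5.
Δz = y_mulch·Δb = 6 × (4) = 24, so new z* = 2772 + 24 = 2796.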